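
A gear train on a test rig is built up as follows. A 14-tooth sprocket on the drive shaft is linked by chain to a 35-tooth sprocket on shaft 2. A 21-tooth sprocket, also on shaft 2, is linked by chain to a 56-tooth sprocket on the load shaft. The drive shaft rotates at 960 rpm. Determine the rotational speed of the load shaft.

chain 35/14 = 2.5 → 960/2.5 = 384 rpm
chain 56/21 = 2.6667 → 384/2.6667 = 144 rpm

144 rpm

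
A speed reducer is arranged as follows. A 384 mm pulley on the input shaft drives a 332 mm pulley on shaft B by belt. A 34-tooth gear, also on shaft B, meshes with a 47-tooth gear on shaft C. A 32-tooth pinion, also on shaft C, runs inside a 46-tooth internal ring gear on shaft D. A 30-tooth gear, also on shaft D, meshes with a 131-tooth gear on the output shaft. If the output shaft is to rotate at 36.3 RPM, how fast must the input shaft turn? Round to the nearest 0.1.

Overall ratio R = 0.86458 × 1.3824 × 1.4375 × 4.3667 = 7.5021.
Required input speed = output speed × R = 36.3 × 7.5021 = 272.33 RPM.

272.3 RPM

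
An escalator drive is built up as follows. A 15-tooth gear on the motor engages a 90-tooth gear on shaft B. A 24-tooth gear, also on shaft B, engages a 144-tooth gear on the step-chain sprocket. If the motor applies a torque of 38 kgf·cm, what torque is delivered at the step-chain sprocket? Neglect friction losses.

Gear mesh: ratio = 90/15 = 6; torque at shaft B = 38 × 6 = 228 kgf·cm.
Gear mesh: ratio = 144/24 = 6; torque at the step-chain sprocket = 228 × 6 = 1368 kgf·cm.

1368 kgf·cm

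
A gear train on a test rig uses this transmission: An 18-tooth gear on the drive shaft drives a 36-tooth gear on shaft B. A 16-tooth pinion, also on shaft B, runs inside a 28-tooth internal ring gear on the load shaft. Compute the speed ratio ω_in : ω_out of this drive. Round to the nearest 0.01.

Each stage contributes driven/driver: gear mesh 36/18 = 2, internal gear 28/16 = 1.75.
Overall: 2 × 1.75 = 3.5.

3.50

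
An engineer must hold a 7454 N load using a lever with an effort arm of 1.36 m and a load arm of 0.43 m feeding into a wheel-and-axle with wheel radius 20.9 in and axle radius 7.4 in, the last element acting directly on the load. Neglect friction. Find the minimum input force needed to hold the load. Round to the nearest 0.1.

Lever MA = effort arm / load arm = 1.36/0.43 = 3.1628.
Wheel-and-axle MA = R/r = 20.9/7.4 = 2.8243.
Combined ideal MA = 3.1628 × 2.8243 = 8.9327.
Effort = load / MA = 7454 / 8.9327 = 834.46 N.

834.5 N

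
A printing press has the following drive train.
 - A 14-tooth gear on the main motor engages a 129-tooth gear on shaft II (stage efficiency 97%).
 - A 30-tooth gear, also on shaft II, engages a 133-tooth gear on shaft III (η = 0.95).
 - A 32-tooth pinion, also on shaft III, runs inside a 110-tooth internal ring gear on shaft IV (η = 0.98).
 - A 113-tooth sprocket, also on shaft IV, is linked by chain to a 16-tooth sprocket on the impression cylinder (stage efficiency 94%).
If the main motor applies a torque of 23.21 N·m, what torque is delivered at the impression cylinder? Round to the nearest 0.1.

391.7 N·m

After the gear mesh (129/14): 23.21 × 9.2143 × 0.97 = 207.45 N·m
After the gear mesh (133/30): 207.45 × 4.4333 × 0.95 = 873.7 N·m
After the internal gear (110/32): 873.7 × 3.4375 × 0.98 = 2943.3 N·m
After the chain (16/113): 2943.3 × 0.14159 × 0.94 = 391.74 N·m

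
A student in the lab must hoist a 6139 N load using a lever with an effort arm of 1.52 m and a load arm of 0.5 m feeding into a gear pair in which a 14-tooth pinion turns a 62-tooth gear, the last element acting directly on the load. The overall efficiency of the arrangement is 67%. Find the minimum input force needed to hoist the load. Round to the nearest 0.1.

680.6 N

Lever MA = effort arm / load arm = 1.52/0.5 = 3.04.
Gear pair MA = 62/14 = 4.4286.
Combined ideal MA = 3.04 × 4.4286 = 13.463.
Actual MA = 13.463 × 0.67 = 9.0201.
Effort = load / actual MA = 6139 / 9.0201 = 680.59 N.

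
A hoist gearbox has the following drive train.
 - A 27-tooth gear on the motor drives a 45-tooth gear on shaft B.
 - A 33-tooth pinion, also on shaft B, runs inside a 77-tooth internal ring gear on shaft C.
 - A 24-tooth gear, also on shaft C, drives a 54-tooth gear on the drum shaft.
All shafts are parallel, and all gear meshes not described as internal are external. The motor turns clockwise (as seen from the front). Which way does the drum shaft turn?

the motor → shaft B: external mesh, 1 reversal → CCW.
shaft B → shaft C: internal mesh, same direction → CCW.
shaft C → the drum shaft: external mesh, 1 reversal → CW.
2 reversals in total — an even number — so the drum shaft turns the same way as the motor.

clockwise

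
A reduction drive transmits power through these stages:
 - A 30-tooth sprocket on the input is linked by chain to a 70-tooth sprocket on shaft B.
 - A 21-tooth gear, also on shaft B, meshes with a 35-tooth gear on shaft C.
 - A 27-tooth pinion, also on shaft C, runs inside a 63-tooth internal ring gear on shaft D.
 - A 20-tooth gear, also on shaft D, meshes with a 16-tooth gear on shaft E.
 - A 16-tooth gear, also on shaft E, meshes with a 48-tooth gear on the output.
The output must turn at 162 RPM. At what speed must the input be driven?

Overall ratio R = 2.3333 × 1.6667 × 2.3333 × 0.8 × 3 = 21.778.
Required input speed = output speed × R = 162 × 21.778 = 3528 RPM.

3528 RPM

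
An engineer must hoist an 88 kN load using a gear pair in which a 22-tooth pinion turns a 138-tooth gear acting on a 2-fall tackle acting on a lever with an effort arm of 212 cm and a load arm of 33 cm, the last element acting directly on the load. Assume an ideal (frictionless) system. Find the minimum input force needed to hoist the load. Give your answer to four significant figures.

1.092 kN

Gear pair MA = 138/22 = 6.2727.
Block-and-tackle MA = number of supporting rope parts = 2.
Lever MA = effort arm / load arm = 212/33 = 6.4242.
Combined ideal MA = 6.2727 × 2 × 6.4242 = 80.595.
Effort = load / MA = 88 / 80.595 = 1.0919 kN.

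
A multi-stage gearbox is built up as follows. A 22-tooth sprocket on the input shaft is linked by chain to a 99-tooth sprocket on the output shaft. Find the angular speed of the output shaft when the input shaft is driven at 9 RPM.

Chain: ratio = 99/22 = 4.5, so the output shaft turns at 9 / 4.5 = 2 RPM.

2 RPM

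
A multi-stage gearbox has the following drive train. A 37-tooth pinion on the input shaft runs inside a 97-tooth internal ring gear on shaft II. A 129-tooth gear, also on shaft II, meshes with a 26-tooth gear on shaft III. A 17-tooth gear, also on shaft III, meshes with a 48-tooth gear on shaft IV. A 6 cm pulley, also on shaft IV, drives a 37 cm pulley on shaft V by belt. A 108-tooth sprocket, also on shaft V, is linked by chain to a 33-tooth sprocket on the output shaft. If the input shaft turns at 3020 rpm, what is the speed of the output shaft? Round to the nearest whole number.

internal gear 97/37 = 2.6216 → 3020/2.6216 = 1152 rpm
gear mesh 26/129 = 0.20155 → 1152/0.20155 = 5715.5 rpm
gear mesh 48/17 = 2.8235 → 5715.5/2.8235 = 2024.2 rpm
belt 37/6 = 6.1667 → 2024.2/6.1667 = 328.25 rpm
chain 33/108 = 0.30556 → 328.25/0.30556 = 1074.3 rpm

1074 rpm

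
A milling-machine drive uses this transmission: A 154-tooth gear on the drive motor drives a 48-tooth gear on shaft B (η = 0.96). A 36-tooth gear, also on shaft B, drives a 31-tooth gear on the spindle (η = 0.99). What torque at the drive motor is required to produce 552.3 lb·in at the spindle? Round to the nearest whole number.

Overall ratio R = 0.31169 × 0.86111 = 0.2684; overall efficiency η = 0.96 × 0.99 = 0.9504.
Input torque = output torque / (R × η) = 552.3 / (0.2684 × 0.9504) = 2165.2 lb·in.

2165 lb·in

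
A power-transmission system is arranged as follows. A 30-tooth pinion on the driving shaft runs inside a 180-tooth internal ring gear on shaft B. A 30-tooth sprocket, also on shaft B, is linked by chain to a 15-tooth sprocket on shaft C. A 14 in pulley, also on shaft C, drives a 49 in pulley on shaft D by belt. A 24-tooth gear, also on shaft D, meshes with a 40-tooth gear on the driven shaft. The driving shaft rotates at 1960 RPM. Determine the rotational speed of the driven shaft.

the driving shaft → shaft B (internal gear, 180/30): 1960 ÷ 6 = 326.67 RPM
shaft B → shaft C (chain, 15/30): 326.67 ÷ 0.5 = 653.33 RPM
shaft C → shaft D (belt, 49/14): 653.33 ÷ 3.5 = 186.67 RPM
shaft D → the driven shaft (gear mesh, 40/24): 186.67 ÷ 1.6667 = 112 RPM

112 RPM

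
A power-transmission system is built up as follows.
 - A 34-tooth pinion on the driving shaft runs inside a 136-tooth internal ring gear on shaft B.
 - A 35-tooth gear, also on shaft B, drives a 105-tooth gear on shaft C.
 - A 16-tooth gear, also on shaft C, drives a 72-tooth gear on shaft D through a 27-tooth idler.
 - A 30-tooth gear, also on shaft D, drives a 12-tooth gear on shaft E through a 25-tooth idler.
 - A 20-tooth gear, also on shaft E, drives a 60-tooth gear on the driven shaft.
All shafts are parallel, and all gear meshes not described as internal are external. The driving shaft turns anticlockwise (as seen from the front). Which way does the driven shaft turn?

anticlockwise

the driving shaft → shaft B: internal mesh, same direction → CCW.
shaft B → shaft C: external mesh, 1 reversal → CW.
shaft C → shaft D: driver → idler → driven is 2 external meshes, 2 reversals → CW.
shaft D → shaft E: driver → idler → driven is 2 external meshes, 2 reversals → CW.
shaft E → the driven shaft: external mesh, 1 reversal → CCW.
6 reversals in total — an even number — so the driven shaft turns the same way as the driving shaft.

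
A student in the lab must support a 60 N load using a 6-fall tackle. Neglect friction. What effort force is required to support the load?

10 N

Block-and-tackle MA = number of supporting rope parts = 6.
Effort = load / MA = 60 / 6 = 10 N.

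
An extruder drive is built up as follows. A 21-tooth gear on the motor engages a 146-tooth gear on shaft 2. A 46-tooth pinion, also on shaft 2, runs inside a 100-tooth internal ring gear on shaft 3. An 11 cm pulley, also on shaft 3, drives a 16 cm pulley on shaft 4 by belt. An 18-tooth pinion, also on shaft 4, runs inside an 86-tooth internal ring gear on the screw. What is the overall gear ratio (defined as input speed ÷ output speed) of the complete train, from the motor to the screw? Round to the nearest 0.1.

105.0

Each stage contributes driven/driver: gear mesh 146/21 = 6.9524, internal gear 100/46 = 2.1739, belt 16/11 = 1.4545, internal gear 86/18 = 4.7778.
Overall: 6.9524 × 2.1739 × 1.4545 × 4.7778 = 105.03.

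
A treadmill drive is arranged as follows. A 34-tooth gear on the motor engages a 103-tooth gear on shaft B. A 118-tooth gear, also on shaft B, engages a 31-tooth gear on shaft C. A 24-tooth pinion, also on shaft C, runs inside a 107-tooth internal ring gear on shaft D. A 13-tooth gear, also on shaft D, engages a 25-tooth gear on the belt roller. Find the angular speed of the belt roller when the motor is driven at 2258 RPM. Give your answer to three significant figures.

gear mesh 103/34 = 3.0294 → 2258/3.0294 = 745.36 RPM
gear mesh 31/118 = 0.26271 → 745.36/0.26271 = 2837.2 RPM
internal gear 107/24 = 4.4583 → 2837.2/4.4583 = 636.38 RPM
gear mesh 25/13 = 1.9231 → 636.38/1.9231 = 330.92 RPM

331 RPM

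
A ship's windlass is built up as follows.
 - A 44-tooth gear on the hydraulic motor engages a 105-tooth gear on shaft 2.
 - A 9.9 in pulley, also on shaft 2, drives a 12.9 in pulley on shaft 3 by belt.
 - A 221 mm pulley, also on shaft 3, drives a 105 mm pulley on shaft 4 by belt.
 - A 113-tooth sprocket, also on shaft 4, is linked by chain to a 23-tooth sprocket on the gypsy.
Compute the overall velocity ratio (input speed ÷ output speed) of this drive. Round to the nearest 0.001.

0.301

Each stage contributes driven/driver: gear mesh 105/44 = 2.3864, belt 12.9/9.9 = 1.303, belt 105/221 = 0.47511, chain 23/113 = 0.20354.
Overall: 2.3864 × 1.303 × 0.47511 × 0.20354 = 0.3007.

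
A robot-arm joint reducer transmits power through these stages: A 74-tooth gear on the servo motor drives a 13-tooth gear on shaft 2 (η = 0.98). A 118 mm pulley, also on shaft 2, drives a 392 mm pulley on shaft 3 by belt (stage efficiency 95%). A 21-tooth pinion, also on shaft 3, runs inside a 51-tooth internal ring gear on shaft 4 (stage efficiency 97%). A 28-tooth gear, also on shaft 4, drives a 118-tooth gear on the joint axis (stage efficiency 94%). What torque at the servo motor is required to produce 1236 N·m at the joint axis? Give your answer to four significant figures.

243.8 N·m

Overall ratio R = 0.17568 × 3.322 × 2.4286 × 4.2143 = 5.973; overall efficiency η = 0.98 × 0.95 × 0.97 × 0.94 = 0.8489.
Input torque = output torque / (R × η) = 1236 / (5.973 × 0.8489) = 243.77 N·m.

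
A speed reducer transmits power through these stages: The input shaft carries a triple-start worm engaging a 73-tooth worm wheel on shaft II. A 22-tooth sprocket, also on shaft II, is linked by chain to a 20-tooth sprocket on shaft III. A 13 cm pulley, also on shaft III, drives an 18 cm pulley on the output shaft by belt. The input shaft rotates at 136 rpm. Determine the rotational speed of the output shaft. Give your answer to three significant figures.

Worm: ratio = 73/3 = 24.333, so shaft II turns at 136 / 24.333 = 5.589 rpm.
Chain: ratio = 20/22 = 0.90909, so shaft III turns at 5.589 / 0.90909 = 6.1479 rpm.
Belt: ratio = 18/13 = 1.3846, so the output shaft turns at 6.1479 / 1.3846 = 4.4402 rpm.

4.44 rpm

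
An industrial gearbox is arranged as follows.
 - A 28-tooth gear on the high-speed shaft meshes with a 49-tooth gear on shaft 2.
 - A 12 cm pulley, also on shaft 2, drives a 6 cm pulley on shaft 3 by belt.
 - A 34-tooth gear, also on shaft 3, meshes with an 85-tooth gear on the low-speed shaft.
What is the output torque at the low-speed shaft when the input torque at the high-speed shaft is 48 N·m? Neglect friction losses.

gear mesh 49/28 = 1.75 → τ = 48·1.75 = 84 N·m
belt 6/12 = 0.5 → τ = 84·0.5 = 42 N·m
gear mesh 85/34 = 2.5 → τ = 42·2.5 = 105 N·m

105 N·m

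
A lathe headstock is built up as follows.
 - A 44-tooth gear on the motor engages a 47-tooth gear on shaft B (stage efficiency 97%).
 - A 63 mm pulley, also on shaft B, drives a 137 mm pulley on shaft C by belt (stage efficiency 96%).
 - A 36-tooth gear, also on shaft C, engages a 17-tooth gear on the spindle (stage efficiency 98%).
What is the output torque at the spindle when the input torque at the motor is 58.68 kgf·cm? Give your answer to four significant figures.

58.74 kgf·cm

Gear mesh: ratio = 47/44 = 1.0682; torque at shaft B = 58.68 × 1.0682 × 0.97 = 60.8 kgf·cm.
Belt: ratio = 137/63 = 2.1746; torque at shaft C = 60.8 × 2.1746 × 0.96 = 126.93 kgf·cm.
Gear mesh: ratio = 17/36 = 0.47222; torque at the spindle = 126.93 × 0.47222 × 0.98 = 58.74 kgf·cm.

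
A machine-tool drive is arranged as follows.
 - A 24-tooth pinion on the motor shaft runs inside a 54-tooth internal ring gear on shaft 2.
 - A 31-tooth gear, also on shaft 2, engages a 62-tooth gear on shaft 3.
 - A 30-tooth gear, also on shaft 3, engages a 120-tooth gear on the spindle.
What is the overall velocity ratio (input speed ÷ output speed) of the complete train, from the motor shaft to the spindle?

Each stage contributes driven/driver: internal gear 54/24 = 2.25, gear mesh 62/31 = 2, gear mesh 120/30 = 4.
Overall: 2.25 × 2 × 4 = 18.

18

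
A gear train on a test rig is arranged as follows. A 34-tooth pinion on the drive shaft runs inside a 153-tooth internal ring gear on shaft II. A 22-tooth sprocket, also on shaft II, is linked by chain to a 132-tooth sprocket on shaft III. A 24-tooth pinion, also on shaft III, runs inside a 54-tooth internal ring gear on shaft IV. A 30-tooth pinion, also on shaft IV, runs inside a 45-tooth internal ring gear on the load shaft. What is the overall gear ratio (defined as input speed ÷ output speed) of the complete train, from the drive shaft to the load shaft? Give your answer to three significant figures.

91.1

Each stage contributes driven/driver: internal gear 153/34 = 4.5, chain 132/22 = 6, internal gear 54/24 = 2.25, internal gear 45/30 = 1.5.
Overall: 4.5 × 6 × 2.25 × 1.5 = 91.125.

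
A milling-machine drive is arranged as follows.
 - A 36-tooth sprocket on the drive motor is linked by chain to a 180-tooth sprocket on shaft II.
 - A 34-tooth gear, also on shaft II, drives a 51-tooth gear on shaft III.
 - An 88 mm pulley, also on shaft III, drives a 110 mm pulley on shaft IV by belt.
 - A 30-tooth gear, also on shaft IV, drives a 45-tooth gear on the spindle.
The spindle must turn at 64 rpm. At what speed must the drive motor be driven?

Overall ratio R = 5 × 1.5 × 1.25 × 1.5 = 14.062.
Required input speed = output speed × R = 64 × 14.062 = 900 rpm.

900 rpm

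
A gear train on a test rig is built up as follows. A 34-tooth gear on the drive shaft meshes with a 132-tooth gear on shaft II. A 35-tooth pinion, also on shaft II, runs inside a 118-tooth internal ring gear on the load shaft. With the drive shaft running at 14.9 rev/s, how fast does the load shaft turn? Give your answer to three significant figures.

gear mesh 132/34 = 3.8824 → 14.9/3.8824 = 3.8379 rev/s
internal gear 118/35 = 3.3714 → 3.8379/3.3714 = 1.1384 rev/s

1.14 rev/s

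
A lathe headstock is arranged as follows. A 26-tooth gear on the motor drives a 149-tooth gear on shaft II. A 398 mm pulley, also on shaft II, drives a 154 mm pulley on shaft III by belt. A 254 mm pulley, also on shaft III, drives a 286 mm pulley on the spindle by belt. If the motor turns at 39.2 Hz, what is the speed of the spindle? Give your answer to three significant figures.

gear mesh 149/26 = 5.7308 → 39.2/5.7308 = 6.8403 Hz
belt 154/398 = 0.38693 → 6.8403/0.38693 = 17.678 Hz
belt 286/254 = 1.126 → 17.678/1.126 = 15.7 Hz

15.7 Hz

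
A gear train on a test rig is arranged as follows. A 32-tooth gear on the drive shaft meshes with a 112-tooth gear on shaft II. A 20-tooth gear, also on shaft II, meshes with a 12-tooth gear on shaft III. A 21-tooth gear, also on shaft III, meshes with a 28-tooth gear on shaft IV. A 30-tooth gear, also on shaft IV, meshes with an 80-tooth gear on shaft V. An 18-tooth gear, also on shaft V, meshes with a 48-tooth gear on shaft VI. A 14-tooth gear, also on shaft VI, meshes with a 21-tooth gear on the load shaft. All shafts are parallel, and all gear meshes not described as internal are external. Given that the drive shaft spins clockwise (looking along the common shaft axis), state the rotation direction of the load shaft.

clockwise

the drive shaft → shaft II: external mesh, 1 reversal → CCW.
shaft II → shaft III: external mesh, 1 reversal → CW.
shaft III → shaft IV: external mesh, 1 reversal → CCW.
shaft IV → shaft V: external mesh, 1 reversal → CW.
shaft V → shaft VI: external mesh, 1 reversal → CCW.
shaft VI → the load shaft: external mesh, 1 reversal → CW.
6 reversals in total — an even number — so the load shaft turns the same way as the drive shaft.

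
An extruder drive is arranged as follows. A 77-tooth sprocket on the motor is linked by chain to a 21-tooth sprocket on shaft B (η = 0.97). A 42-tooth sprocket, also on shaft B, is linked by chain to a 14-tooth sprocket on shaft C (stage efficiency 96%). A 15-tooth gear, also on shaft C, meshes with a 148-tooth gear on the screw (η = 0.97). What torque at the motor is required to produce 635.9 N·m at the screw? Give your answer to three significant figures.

Overall ratio R = 0.27273 × 0.33333 × 9.8667 = 0.89697; overall efficiency η = 0.97 × 0.96 × 0.97 = 0.9033.
Input torque = output torque / (R × η) = 635.9 / (0.89697 × 0.9033) = 784.87 N·m.

785 N·m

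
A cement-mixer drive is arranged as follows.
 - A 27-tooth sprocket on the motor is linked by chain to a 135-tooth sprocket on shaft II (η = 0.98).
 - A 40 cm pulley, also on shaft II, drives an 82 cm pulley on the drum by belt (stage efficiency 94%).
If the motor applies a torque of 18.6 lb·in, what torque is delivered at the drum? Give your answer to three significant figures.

176 lb·in

Chain: ratio = 135/27 = 5; torque at shaft II = 18.6 × 5 × 0.98 = 91.14 lb·in.
Belt: ratio = 82/40 = 2.05; torque at the drum = 91.14 × 2.05 × 0.94 = 175.63 lb·in.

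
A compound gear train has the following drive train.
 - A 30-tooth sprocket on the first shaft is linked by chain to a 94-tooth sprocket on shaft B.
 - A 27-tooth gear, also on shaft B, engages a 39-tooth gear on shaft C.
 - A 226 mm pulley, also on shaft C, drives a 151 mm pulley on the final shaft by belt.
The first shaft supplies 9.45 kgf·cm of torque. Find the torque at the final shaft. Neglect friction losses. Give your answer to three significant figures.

After the chain (94/30): 9.45 × 3.1333 = 29.61 kgf·cm
After the gear mesh (39/27): 29.61 × 1.4444 = 42.77 kgf·cm
After the belt (151/226): 42.77 × 0.66814 = 28.576 kgf·cm

28.6 kgf·cm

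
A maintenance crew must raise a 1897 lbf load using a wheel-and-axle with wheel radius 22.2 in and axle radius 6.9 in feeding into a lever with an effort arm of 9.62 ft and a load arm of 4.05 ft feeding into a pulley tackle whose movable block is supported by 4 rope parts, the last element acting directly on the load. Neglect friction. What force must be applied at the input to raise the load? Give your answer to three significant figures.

Wheel-and-axle MA = R/r = 22.2/6.9 = 3.2174.
Lever MA = effort arm / load arm = 9.62/4.05 = 2.3753.
Block-and-tackle MA = number of supporting rope parts = 4.
Combined ideal MA = 3.2174 × 2.3753 × 4 = 30.569.
Effort = load / MA = 1897 / 30.569 = 62.056 lbf.

62.1 lbf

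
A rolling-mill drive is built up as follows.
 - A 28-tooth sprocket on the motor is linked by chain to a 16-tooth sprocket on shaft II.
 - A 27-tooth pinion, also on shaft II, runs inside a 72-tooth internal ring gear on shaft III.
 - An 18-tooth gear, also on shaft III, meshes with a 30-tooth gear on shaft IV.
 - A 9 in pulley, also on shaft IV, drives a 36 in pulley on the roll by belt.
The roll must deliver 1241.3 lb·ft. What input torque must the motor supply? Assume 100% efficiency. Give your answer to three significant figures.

122 lb·ft

Overall ratio R = 0.57143 × 2.6667 × 1.6667 × 4 = 10.159.
Input torque = output torque / R = 1241.3 / 10.159 = 122.19 lb·ft.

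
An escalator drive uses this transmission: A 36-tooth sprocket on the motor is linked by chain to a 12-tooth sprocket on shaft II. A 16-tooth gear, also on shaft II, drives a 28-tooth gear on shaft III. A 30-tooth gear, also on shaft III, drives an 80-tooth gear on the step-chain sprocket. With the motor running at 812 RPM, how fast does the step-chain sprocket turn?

522 RPM

chain 12/36 = 0.33333 → 812/0.33333 = 2436 RPM
gear mesh 28/16 = 1.75 → 2436/1.75 = 1392 RPM
gear mesh 80/30 = 2.6667 → 1392/2.6667 = 522 RPM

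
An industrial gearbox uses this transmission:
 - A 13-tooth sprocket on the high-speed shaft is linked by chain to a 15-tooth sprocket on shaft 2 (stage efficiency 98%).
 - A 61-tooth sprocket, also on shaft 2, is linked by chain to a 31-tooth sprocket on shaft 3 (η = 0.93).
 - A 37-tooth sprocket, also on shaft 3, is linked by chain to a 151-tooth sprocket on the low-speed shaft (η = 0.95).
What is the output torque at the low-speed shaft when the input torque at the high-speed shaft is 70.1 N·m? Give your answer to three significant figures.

145 N·m

Chain: ratio = 15/13 = 1.1538; torque at shaft 2 = 70.1 × 1.1538 × 0.98 = 79.267 N·m.
Chain: ratio = 31/61 = 0.5082; torque at shaft 3 = 79.267 × 0.5082 × 0.93 = 37.463 N·m.
Chain: ratio = 151/37 = 4.0811; torque at the low-speed shaft = 37.463 × 4.0811 × 0.95 = 145.25 N·m.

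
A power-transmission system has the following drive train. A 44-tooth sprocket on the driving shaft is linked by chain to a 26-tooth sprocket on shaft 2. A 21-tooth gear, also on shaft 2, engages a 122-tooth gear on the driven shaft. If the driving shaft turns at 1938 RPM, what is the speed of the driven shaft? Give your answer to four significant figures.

the driving shaft → shaft 2 (chain, 26/44): 1938 ÷ 0.59091 = 3279.7 RPM
shaft 2 → the driven shaft (gear mesh, 122/21): 3279.7 ÷ 5.8095 = 564.54 RPM

564.5 RPM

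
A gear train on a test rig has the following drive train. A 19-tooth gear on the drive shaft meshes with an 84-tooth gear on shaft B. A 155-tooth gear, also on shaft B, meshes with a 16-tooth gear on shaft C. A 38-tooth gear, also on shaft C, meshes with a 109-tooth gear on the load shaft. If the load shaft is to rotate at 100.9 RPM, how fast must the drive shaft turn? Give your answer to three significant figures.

Overall ratio R = 4.4211 × 0.10323 × 2.8684 = 1.3091.
Required input speed = output speed × R = 100.9 × 1.3091 = 132.08 RPM.

132 RPM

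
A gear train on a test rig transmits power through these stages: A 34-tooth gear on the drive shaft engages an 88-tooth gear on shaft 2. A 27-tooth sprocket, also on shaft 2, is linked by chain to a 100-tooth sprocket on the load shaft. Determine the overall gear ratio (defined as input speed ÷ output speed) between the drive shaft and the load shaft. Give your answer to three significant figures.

9.59

Each stage contributes driven/driver: gear mesh 88/34 = 2.5882, chain 100/27 = 3.7037.
Overall: 2.5882 × 3.7037 = 9.5861.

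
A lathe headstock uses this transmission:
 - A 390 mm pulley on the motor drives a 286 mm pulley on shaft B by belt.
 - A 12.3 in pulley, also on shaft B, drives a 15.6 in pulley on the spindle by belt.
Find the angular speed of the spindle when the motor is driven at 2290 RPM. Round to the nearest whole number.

2462 RPM

Belt: ratio = 286/390 = 0.73333, so shaft B turns at 2290 / 0.73333 = 3122.7 RPM.
Belt: ratio = 15.6/12.3 = 1.2683, so the spindle turns at 3122.7 / 1.2683 = 2462.2 RPM.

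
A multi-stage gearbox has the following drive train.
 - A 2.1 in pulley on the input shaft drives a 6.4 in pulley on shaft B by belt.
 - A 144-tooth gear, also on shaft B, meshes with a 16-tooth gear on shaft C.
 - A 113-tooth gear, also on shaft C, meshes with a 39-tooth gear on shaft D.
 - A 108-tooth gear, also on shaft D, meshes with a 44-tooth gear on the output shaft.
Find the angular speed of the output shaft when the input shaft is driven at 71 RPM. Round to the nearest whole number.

Belt: ratio = 6.4/2.1 = 3.0476, so shaft B turns at 71 / 3.0476 = 23.297 RPM.
Gear mesh: ratio = 16/144 = 0.11111, so shaft C turns at 23.297 / 0.11111 = 209.67 RPM.
Gear mesh: ratio = 39/113 = 0.34513, so shaft D turns at 209.67 / 0.34513 = 607.51 RPM.
Gear mesh: ratio = 44/108 = 0.40741, so the output shaft turns at 607.51 / 0.40741 = 1491.2 RPM.

1491 RPM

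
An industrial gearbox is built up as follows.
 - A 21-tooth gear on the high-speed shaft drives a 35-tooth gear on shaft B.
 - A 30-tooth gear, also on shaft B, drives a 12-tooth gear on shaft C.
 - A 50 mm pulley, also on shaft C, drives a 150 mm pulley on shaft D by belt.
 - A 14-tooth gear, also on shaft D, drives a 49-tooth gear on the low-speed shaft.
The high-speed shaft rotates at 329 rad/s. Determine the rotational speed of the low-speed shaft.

47 rad/s

Gear mesh: ratio = 35/21 = 1.6667, so shaft B turns at 329 / 1.6667 = 197.4 rad/s.
Gear mesh: ratio = 12/30 = 0.4, so shaft C turns at 197.4 / 0.4 = 493.5 rad/s.
Belt: ratio = 150/50 = 3, so shaft D turns at 493.5 / 3 = 164.5 rad/s.
Gear mesh: ratio = 49/14 = 3.5, so the low-speed shaft turns at 164.5 / 3.5 = 47 rad/s.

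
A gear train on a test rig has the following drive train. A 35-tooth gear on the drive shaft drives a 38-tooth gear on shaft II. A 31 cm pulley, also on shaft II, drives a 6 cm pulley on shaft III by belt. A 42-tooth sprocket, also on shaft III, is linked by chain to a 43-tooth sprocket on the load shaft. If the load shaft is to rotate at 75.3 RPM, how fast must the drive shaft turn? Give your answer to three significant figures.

Overall ratio R = 1.0857 × 0.19355 × 1.0238 = 0.21514.
Required input speed = output speed × R = 75.3 × 0.21514 = 16.2 RPM.

16.2 RPM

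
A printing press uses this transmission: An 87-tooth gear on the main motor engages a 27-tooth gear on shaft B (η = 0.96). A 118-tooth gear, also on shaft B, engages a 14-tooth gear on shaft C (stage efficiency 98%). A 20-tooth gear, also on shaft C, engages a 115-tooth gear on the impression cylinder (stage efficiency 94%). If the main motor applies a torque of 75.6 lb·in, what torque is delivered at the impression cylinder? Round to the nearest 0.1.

Gear mesh: ratio = 27/87 = 0.31034; torque at shaft B = 75.6 × 0.31034 × 0.96 = 22.524 lb·in.
Gear mesh: ratio = 14/118 = 0.11864; torque at shaft C = 22.524 × 0.11864 × 0.98 = 2.6188 lb·in.
Gear mesh: ratio = 115/20 = 5.75; torque at the impression cylinder = 2.6188 × 5.75 × 0.94 = 14.155 lb·in.

14.2 lb·in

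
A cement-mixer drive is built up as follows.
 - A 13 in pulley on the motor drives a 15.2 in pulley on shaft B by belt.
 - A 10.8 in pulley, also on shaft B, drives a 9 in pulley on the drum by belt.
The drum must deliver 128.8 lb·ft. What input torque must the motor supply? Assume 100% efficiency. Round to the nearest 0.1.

Overall ratio R = 1.1692 × 0.83333 = 0.97436.
Input torque = output torque / R = 128.8 / 0.97436 = 132.19 lb·ft.

132.2 lb·ft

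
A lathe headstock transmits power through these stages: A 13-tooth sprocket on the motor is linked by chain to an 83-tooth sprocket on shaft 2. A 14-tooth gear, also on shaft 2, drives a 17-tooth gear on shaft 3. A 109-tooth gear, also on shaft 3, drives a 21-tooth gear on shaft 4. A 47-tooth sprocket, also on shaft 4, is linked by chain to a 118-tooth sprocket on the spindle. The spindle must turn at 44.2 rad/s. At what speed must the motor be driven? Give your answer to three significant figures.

Overall ratio R = 6.3846 × 1.2143 × 0.19266 × 2.5106 = 3.75.
Required input speed = output speed × R = 44.2 × 3.75 = 165.75 rad/s.

166 rad/s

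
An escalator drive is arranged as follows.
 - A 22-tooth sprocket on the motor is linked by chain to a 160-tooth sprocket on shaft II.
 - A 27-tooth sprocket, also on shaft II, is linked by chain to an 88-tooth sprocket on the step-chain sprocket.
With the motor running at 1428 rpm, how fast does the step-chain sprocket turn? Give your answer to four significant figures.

the motor → shaft II (chain, 160/22): 1428 ÷ 7.2727 = 196.35 rpm
shaft II → the step-chain sprocket (chain, 88/27): 196.35 ÷ 3.2593 = 60.244 rpm

60.24 rpm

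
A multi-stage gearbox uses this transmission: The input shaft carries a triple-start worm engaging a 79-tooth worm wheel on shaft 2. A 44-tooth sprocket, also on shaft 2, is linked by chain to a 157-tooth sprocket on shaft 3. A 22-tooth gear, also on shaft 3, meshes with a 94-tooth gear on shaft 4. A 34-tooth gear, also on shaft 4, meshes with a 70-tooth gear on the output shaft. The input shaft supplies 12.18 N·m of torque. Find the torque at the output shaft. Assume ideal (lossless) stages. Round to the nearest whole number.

10068 N·m

After the worm (79/3): 12.18 × 26.333 = 320.74 N·m
After the chain (157/44): 320.74 × 3.5682 = 1144.5 N·m
After the gear mesh (94/22): 1144.5 × 4.2727 = 4890 N·m
After the gear mesh (70/34): 4890 × 2.0588 = 10068 N·m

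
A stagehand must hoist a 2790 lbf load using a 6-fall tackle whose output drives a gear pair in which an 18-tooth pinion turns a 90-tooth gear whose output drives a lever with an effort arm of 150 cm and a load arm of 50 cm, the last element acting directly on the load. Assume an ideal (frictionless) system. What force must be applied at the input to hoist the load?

Block-and-tackle MA = number of supporting rope parts = 6.
Gear pair MA = 90/18 = 5.
Lever MA = effort arm / load arm = 150/50 = 3.
Combined ideal MA = 6 × 5 × 3 = 90.
Effort = load / MA = 2790 / 90 = 31 lbf.

31 lbf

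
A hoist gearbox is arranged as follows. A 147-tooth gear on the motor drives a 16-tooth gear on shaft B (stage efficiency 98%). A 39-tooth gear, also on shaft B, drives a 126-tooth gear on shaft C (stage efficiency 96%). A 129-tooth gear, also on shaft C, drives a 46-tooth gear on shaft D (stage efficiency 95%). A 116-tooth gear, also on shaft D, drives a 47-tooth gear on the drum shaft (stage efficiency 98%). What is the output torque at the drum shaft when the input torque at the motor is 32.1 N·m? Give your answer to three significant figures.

gear mesh 16/147 = 0.10884 → τ = 32.1·0.10884·0.98 = 3.424 N·m
gear mesh 126/39 = 3.2308 → τ = 3.424·3.2308·0.96 = 10.62 N·m
gear mesh 46/129 = 0.35659 → τ = 10.62·0.35659·0.95 = 3.5975 N·m
gear mesh 47/116 = 0.40517 → τ = 3.5975·0.40517·0.98 = 1.4285 N·m

1.43 N·m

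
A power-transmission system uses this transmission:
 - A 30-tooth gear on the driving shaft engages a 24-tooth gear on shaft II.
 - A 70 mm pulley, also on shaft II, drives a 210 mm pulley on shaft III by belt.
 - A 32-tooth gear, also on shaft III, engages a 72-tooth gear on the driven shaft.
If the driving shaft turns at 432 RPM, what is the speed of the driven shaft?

80 RPM

gear mesh 24/30 = 0.8 → 432/0.8 = 540 RPM
belt 210/70 = 3 → 540/3 = 180 RPM
gear mesh 72/32 = 2.25 → 180/2.25 = 80 RPM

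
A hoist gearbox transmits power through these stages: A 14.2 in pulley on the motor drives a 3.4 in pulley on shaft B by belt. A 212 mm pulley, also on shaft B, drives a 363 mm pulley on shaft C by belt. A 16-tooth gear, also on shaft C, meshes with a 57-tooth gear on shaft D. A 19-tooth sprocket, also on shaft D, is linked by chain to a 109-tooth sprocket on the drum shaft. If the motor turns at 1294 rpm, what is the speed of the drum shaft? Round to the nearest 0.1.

the motor → shaft B (belt, 3.4/14.2): 1294 ÷ 0.23944 = 5404.4 rpm
shaft B → shaft C (belt, 363/212): 5404.4 ÷ 1.7123 = 3156.3 rpm
shaft C → shaft D (gear mesh, 57/16): 3156.3 ÷ 3.5625 = 885.97 rpm
shaft D → the drum shaft (chain, 109/19): 885.97 ÷ 5.7368 = 154.43 rpm

154.4 rpm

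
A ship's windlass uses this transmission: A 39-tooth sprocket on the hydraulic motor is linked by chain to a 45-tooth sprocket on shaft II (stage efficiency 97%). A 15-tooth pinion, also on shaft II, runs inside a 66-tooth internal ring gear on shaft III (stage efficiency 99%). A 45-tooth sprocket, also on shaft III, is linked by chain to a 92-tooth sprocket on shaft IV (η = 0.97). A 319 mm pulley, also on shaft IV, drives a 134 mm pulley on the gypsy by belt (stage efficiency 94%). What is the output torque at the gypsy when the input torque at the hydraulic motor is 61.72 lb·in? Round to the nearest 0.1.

235.6 lb·in

Chain: ratio = 45/39 = 1.1538; torque at shaft II = 61.72 × 1.1538 × 0.97 = 69.079 lb·in.
Internal gear: ratio = 66/15 = 4.4; torque at shaft III = 69.079 × 4.4 × 0.99 = 300.91 lb·in.
Chain: ratio = 92/45 = 2.0444; torque at shaft IV = 300.91 × 2.0444 × 0.97 = 596.73 lb·in.
Belt: ratio = 134/319 = 0.42006; torque at the gypsy = 596.73 × 0.42006 × 0.94 = 235.63 lb·in.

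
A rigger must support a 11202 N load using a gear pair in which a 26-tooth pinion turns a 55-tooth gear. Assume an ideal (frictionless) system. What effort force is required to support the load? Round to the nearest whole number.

Gear pair MA = 55/26 = 2.1154.
Effort = load / MA = 11202 / 2.1154 = 5295.5 N.

5295 N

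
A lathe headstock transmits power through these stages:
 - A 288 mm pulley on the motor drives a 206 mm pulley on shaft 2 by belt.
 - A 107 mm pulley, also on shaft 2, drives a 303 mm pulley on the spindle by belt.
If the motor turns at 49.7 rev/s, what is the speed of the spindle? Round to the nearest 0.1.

the motor → shaft 2 (belt, 206/288): 49.7 ÷ 0.71528 = 69.483 rev/s
shaft 2 → the spindle (belt, 303/107): 69.483 ÷ 2.8318 = 24.537 rev/s

24.5 rev/s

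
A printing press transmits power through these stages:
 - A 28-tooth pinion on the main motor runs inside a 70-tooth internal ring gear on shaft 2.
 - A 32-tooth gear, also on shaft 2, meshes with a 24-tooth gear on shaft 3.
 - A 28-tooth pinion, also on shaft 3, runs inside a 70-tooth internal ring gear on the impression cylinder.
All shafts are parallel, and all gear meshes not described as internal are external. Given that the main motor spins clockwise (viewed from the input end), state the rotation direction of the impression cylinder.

the main motor → shaft 2: internal mesh, same direction → CW.
shaft 2 → shaft 3: external mesh, 1 reversal → CCW.
shaft 3 → the impression cylinder: internal mesh, same direction → CCW.
1 reversal in total — an odd number — so the impression cylinder turns opposite to the main motor.

counterclockwise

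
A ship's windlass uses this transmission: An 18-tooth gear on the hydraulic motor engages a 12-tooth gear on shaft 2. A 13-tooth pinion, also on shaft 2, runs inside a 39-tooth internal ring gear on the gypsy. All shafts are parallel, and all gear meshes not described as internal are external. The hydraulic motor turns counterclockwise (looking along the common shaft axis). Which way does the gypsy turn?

clockwise

the hydraulic motor → shaft 2: external mesh, 1 reversal → CW.
shaft 2 → the gypsy: internal mesh, same direction → CW.
1 reversal in total — an odd number — so the gypsy turns opposite to the hydraulic motor.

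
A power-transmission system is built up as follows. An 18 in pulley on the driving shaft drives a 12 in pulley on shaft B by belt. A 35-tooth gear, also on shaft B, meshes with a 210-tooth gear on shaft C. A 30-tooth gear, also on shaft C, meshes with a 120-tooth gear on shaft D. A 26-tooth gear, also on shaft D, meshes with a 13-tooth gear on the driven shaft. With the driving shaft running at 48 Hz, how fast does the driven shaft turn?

the driving shaft → shaft B (belt, 12/18): 48 ÷ 0.66667 = 72 Hz
shaft B → shaft C (gear mesh, 210/35): 72 ÷ 6 = 12 Hz
shaft C → shaft D (gear mesh, 120/30): 12 ÷ 4 = 3 Hz
shaft D → the driven shaft (gear mesh, 13/26): 3 ÷ 0.5 = 6 Hz

6 Hz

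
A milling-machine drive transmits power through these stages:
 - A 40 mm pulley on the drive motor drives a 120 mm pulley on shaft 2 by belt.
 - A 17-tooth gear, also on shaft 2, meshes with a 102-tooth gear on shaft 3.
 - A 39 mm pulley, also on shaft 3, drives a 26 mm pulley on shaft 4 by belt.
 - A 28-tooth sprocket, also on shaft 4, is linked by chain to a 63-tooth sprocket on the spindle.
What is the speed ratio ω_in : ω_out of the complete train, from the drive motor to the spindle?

27

Each stage contributes driven/driver: belt 120/40 = 3, gear mesh 102/17 = 6, belt 26/39 = 0.66667, chain 63/28 = 2.25.
Overall: 3 × 6 × 0.66667 × 2.25 = 27.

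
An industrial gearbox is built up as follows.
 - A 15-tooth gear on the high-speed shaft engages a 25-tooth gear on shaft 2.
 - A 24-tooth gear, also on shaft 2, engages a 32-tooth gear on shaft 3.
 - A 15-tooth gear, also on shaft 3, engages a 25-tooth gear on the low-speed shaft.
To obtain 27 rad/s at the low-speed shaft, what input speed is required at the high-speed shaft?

Overall ratio R = 1.6667 × 1.3333 × 1.6667 = 3.7037.
Required input speed = output speed × R = 27 × 3.7037 = 100 rad/s.

100 rad/s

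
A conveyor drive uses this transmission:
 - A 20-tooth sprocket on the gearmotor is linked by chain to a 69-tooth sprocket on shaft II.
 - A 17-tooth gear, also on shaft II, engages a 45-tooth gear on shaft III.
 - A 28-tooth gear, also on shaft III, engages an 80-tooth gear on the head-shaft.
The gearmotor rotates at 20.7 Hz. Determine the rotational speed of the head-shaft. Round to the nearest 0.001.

0.793 Hz

Chain: ratio = 69/20 = 3.45, so shaft II turns at 20.7 / 3.45 = 6 Hz.
Gear mesh: ratio = 45/17 = 2.6471, so shaft III turns at 6 / 2.6471 = 2.2667 Hz.
Gear mesh: ratio = 80/28 = 2.8571, so the head-shaft turns at 2.2667 / 2.8571 = 0.79333 Hz.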